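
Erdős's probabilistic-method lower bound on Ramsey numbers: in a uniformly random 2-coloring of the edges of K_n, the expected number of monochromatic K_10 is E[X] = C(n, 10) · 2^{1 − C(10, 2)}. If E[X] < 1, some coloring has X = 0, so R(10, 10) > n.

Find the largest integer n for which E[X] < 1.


We need C(n, 10) · 2^{1 − 45} < 1, i.e. C(n, 10) < 2^{45 − 1} = 17592186044416.
Check values of n near the boundary:
  n = 98: C(98, 10) = 14005614014756; 14005614014756 < 17592186044416? YES
  n = 99: C(99, 10) = 15579278510796; 15579278510796 < 17592186044416? YES
  n = 100: C(100, 10) = 17310309456440; 17310309456440 < 17592186044416? YES
  n = 101: C(101, 10) = 19212541264840; 19212541264840 < 17592186044416? NO
  n = 102: C(102, 10) = 21300860967540; 21300860967540 < 17592186044416? NO
  n = 103: C(103, 10) = 23591276125340; 23591276125340 < 17592186044416? NO
The largest n with C(n, 10) < 17592186044416 is n = 100 (where E[X] = 2163788682055/2199023255552 ≈ 0.9839772). Hence R(10, 10) > 100, i.e. R(10, 10) ≥ 101.

Largest n = 100; hence R(10, 10) > 100.


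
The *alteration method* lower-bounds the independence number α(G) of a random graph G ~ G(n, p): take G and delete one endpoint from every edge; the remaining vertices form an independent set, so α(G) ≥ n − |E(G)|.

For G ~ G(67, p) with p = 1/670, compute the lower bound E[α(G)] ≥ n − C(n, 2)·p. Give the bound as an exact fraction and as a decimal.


E[|E(G)|] = C(67, 2)·p = 2211 · (1/670) = 33/10.
E[α(G)] ≥ n − E[|E(G)|] = 67 − 33/10 = 637/10.
Numerically: ≈ 63.700000.
(This is only a lower bound; the true E[α(G)] may be larger.)

E[α(G)] ≥ 637/10 ≈ 63.700000.


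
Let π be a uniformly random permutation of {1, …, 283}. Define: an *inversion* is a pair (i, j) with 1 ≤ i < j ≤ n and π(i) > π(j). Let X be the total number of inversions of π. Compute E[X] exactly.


Write X = Σ X_I over the C(283, 2) = 39903 pairs i < j, with X_I the indicator of one inversion.
There are 39903 indicators.
For each fixed pair i < j, the values π(i) and π(j) are two distinct elements of {1, …, 283} in uniformly random order; by symmetry P[π(i) > π(j)] = 1/2.
By linearity: E[X] = 39903 · (1/2) = C(283, 2) · (1/2) = 39903/2 = 39903/2 ≈ 19951.5000.

E[X] = 39903/2 = 19951.5000.


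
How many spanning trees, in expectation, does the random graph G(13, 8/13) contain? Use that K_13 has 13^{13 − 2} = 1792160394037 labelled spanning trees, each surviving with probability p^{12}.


K_13 has 13^{13 − 2} = 1792160394037 labelled spanning trees.
For each such spanning tree H, let X_H = 1 if all 12 edges of H are present in G. Then P[X_H = 1] = p^{12} = (8/13)^{12} = 68719476736/23298085122481.
Summing the indicators: E[X] = Σ_H E[X_H] = 1792160394037 · p^{12} = 1792160394037 · 68719476736/23298085122481 = 68719476736/13.
Numerically: E[X] ≈ 5.28611e+09.

E[X] = 1792160394037 · (8/13)^{12} = 68719476736/13 ≈ 5.28611e+09.


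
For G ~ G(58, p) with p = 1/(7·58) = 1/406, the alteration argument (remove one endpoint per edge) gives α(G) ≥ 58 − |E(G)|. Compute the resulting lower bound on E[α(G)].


E[|E(G)|] = C(58, 2)·p = 1653 · (1/406) = 57/14.
E[α(G)] ≥ n − E[|E(G)|] = 58 − 57/14 = 755/14.
Numerically: ≈ 53.929.
(This is only a lower bound; the true E[α(G)] may be larger.)

E[α(G)] ≥ 755/14 ≈ 53.929.


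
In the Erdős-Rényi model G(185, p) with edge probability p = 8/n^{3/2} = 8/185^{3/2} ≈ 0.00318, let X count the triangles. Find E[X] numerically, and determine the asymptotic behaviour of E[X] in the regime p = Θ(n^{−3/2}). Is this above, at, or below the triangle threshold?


Number of potential triangles: C(185, 3) = 1038220.
Each occurs with probability p³ ≈ (0.00318)³ ≈ 3.21364e-08.
By linearity: E[X] = C(185, 3)·p³ ≈ 1038220 · 3.21364e-08 ≈ 0.033.
Since α = 3/2 > 1, p = c/n^{3/2} = o(1/n) is below the triangle threshold p ~ 1/n. Asymptotically E[X] ~ (c³/6)·n^{3(1−α)} = (8³/6)·n^{-1.5} → 0, so by Markov's inequality G has no triangles w.h.p.

E[X] ≈ 0.033; in regime p = Θ(1/n^{3/2}) E[X] tends to 0 (below the triangle threshold p ~ 1/n).


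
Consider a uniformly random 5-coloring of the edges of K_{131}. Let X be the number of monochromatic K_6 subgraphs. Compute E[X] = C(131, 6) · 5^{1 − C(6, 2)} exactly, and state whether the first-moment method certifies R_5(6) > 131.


E[X] = C(131, 6) · 5^{1 − 15} = 6249655776 · 5^{−14} = 6249655776/6103515625.
As a reduced fraction: E[X] = 6249655776/6103515625 ≈ 1.024.
Is E[X] < 1? NO.
Since E[X] ≥ 1, the first-moment bound is inconclusive at n = 131; it does NOT by itself certify R_5(6) > 131.

E[X] = 6249655776/6103515625 ≈ 1.024; E[X] ≥ 1; first-moment method inconclusive here.


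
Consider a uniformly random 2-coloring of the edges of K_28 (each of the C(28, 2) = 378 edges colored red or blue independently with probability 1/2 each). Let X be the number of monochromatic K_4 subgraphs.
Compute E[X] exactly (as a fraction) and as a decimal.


Let X = Σ_S X_S over the C(28, 4) = 20475 subsets S of size 4, where X_S = 1 if the K_4 on S is monochromatic.
For a fixed S, the K_4 on S has C(4, 2) = 6 edges. P[all 6 edges red] = (1/2)^6, and likewise for blue, so P[monochromatic] = 2·(1/2)^6 = 2^{1 − 6} = 1/32.
By linearity: E[X] = C(28, 4) · 2^{1 − 6} = 20475 · 1/32 = 20475/32.
Numerically: E[X] ≈ 639.844.

E[X] = C(28,4)·2^(1−C(4,2)) = 20475/32 ≈ 639.844.


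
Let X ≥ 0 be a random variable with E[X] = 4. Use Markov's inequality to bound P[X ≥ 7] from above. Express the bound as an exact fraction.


μ = E[X] = 4, a = 7.
Markov: P[X ≥ 7] ≤ μ/a = (4)/7 = 4/7.
Numerically: ≈ 0.57143.
(Since a = 7 > μ = 4.00000, the bound 4/7 is < 1 and informative.)

P[X ≥ 7] ≤ 4/7 ≈ 0.57143.


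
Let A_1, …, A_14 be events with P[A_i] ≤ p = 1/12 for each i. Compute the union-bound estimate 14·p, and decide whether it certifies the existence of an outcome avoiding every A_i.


Union bound: P[∪_{i=1}^{14} A_i] ≤ Σ_i P[A_i] ≤ 14·p = 14·(1/12) = 7/6.
Numerically: 7/6 ≈ 1.1666667.
Is 7/6 < 1? NO.
Since the bound 7/6 is ≥ 1, the union bound is uninformative here; it does NOT by itself certify existence.

14·p = 7/6 ≈ 1.1666667; existence NOT certified by the union bound.


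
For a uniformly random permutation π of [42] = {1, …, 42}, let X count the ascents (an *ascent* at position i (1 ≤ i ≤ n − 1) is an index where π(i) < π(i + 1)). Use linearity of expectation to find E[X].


Write X = Σ X_I over i = 1, …, 41, with X_I the indicator of one ascent.
There are 41 indicators.
For each fixed i, the pair (π(i), π(i+1)) is a uniformly random ordered pair of distinct values from {1, …, 42}; by symmetry P[π(i) < π(i+1)] = 1/2.
By linearity: E[X] = 41 · (1/2) = (42 − 1) · (1/2) = 41/2 ≈ 20.500.

E[X] = 41/2 = 20.500.


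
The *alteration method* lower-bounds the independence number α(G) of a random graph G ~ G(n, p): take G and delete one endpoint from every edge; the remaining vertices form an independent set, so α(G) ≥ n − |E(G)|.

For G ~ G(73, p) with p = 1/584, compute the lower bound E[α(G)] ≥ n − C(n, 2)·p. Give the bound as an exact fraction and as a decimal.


E[|E(G)|] = C(73, 2)·p = 2628 · (1/584) = 9/2.
E[α(G)] ≥ n − E[|E(G)|] = 73 − 9/2 = 137/2.
Numerically: ≈ 68.500.
(This is only a lower bound; the true E[α(G)] may be larger.)

E[α(G)] ≥ 137/2 ≈ 68.500.


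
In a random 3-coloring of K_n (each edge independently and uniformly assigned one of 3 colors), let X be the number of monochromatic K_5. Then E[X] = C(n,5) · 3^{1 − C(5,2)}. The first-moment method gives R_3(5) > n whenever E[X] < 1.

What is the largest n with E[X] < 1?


We need C(n, 5) · 3^{1 − 10} < 1, i.e. C(n, 5) < 3^{10 − 1} = 19683.
Check values of n near the boundary:
  n = 16: C(16, 5) = 4368; 4368 < 19683? YES
  n = 17: C(17, 5) = 6188; 6188 < 19683? YES
  n = 18: C(18, 5) = 8568; 8568 < 19683? YES
  n = 19: C(19, 5) = 11628; 11628 < 19683? YES
  n = 20: C(20, 5) = 15504; 15504 < 19683? YES
  n = 21: C(21, 5) = 20349; 20349 < 19683? NO
The largest n with C(n, 5) < 19683 is n = 20 (where E[X] = 5168/6561 ≈ 0.7876848). Hence R_3(5) > 20, i.e. R_3(5) ≥ 21.

Largest n = 20; hence R_3(5) > 20.


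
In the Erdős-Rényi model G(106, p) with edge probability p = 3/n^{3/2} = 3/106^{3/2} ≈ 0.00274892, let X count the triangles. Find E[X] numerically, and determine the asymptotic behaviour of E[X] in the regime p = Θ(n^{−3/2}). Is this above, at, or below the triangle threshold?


Number of potential triangles: C(106, 3) = 192920.
Each occurs with probability p³ ≈ (0.00274892)³ ≈ 2.07724332e-08.
By linearity: E[X] = C(106, 3)·p³ ≈ 192920 · 2.07724332e-08 ≈ 0.004007.
Since α = 3/2 > 1, p = c/n^{3/2} = o(1/n) is below the triangle threshold p ~ 1/n. Asymptotically E[X] ~ (c³/6)·n^{3(1−α)} = (3³/6)·n^{-1.5} → 0, so by Markov's inequality G has no triangles w.h.p.

E[X] ≈ 0.004007; in regime p = Θ(1/n^{3/2}) E[X] tends to 0 (below the triangle threshold p ~ 1/n).


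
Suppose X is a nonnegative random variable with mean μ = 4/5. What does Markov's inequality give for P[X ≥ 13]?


μ = E[X] = 4/5, a = 13.
Markov: P[X ≥ 13] ≤ μ/a = (4/5)/13 = 4/65.
Numerically: ≈ 0.06154.
(Since a = 13 > μ = 0.80000, the bound 4/65 is < 1 and informative.)

P[X ≥ 13] ≤ 4/65 ≈ 0.06154.


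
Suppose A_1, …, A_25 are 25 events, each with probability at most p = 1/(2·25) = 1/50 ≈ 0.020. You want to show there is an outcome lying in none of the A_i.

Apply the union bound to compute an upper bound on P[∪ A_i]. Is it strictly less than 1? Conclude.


Union bound: P[∪_{i=1}^{25} A_i] ≤ Σ_i P[A_i] ≤ 25·p = 25·(1/50) = 1/2.
Numerically: 1/2 ≈ 0.500.
Is 1/2 < 1? YES.
Since P[∪ A_i] ≤ 1/2 < 1, the complement has P[∩ A_i^c] ≥ 1 − 1/2 = 1/2 > 0, so some outcome avoids every A_i.

25·p = 1/2 ≈ 0.500; existence CERTIFIED by the union bound.


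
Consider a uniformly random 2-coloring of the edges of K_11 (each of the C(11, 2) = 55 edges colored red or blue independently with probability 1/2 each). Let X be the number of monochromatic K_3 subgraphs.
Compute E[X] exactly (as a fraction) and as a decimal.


Let X = Σ_S X_S over the C(11, 3) = 165 subsets S of size 3, where X_S = 1 if the K_3 on S is monochromatic.
For a fixed S, the K_3 on S has C(3, 2) = 3 edges. P[all 3 edges red] = (1/2)^3, and likewise for blue, so P[monochromatic] = 2·(1/2)^3 = 2^{1 − 3} = 1/4.
By linearity of expectation: E[X] = C(11, 3) · 2^{1 − 3} = 165 · 1/4 = 165/4.
Numerically: E[X] ≈ 41.250.

E[X] = C(11,3)·2^(1−C(3,2)) = 165/4 ≈ 41.250.


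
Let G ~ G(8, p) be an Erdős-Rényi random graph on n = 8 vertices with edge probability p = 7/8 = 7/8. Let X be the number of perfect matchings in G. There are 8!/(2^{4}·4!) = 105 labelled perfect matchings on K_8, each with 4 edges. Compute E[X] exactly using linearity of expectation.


K_8 has 8!/(2^{4}·4!) = 105 labelled perfect matchings.
For each such perfect matching H, let X_H = 1 if all 4 edges of H are present in G. Then P[X_H = 1] = p^{4} = (7/8)^{4} = 2401/4096.
Summing the indicators: E[X] = Σ_H E[X_H] = 105 · p^{4} = 105 · 2401/4096 = 252105/4096.
Numerically: E[X] ≈ 61.55.

E[X] = 105 · (7/8)^{4} = 252105/4096 ≈ 61.55.


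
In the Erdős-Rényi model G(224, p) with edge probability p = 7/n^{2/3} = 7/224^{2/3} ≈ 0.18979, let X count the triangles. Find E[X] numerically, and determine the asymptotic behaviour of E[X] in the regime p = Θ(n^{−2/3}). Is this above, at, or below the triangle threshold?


Number of potential triangles: C(224, 3) = 1848224.
Each occurs with probability p³ ≈ (0.18979)³ ≈ 6.8359375e-03.
By linearity: E[X] = C(224, 3)·p³ ≈ 1848224 · 6.8359375e-03 ≈ 12634.34375.
Since α = 2/3 < 1, p = c/n^{2/3} ≫ 1/n is above the triangle threshold p ~ 1/n. Asymptotically E[X] ~ (c³/6)·n^{3(1−α)} = (7³/6)·n^{1} → ∞; triangles are abundant w.h.p.

E[X] ≈ 12634.34375; in regime p = Θ(1/n^{2/3}) E[X] diverges (above the triangle threshold p ~ 1/n).


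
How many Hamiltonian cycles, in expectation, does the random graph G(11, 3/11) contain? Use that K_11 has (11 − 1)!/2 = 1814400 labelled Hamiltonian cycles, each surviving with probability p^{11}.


K_11 has (11 − 1)!/2 = 1814400 labelled Hamiltonian cycles.
For each such Hamiltonian cycle H, let X_H = 1 if all 11 edges of H are present in G. Then P[X_H = 1] = p^{11} = (3/11)^{11} = 177147/285311670611.
By linearity of expectation: E[X] = Σ_H E[X_H] = 1814400 · p^{11} = 1814400 · 177147/285311670611 = 321415516800/285311670611.
Numerically: E[X] ≈ 1.1265.

E[X] = 1814400 · (3/11)^{11} = 321415516800/285311670611 ≈ 1.1265.


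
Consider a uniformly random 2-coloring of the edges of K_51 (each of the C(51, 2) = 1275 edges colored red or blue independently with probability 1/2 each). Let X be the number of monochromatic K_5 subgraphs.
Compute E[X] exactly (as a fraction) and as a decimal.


Let X = Σ_S X_S over the C(51, 5) = 2349060 subsets S of size 5, where X_S = 1 if the K_5 on S is monochromatic.
For a fixed S, the K_5 on S has C(5, 2) = 10 edges. P[all 10 edges red] = (1/2)^10, and likewise for blue, so P[monochromatic] = 2·(1/2)^10 = 2^{1 − 10} = 1/512.
By linearity: E[X] = C(51, 5) · 2^{1 − 10} = 2349060 · 1/512 = 587265/128.
Numerically: E[X] ≈ 4588.007812.

E[X] = C(51,5)·2^(1−C(5,2)) = 587265/128 ≈ 4588.007812.


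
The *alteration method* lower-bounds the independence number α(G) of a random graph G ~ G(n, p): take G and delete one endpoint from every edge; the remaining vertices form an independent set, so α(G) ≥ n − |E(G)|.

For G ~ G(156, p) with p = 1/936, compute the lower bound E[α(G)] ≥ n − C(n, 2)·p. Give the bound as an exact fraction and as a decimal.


E[|E(G)|] = C(156, 2)·p = 12090 · (1/936) = 155/12.
E[α(G)] ≥ n − E[|E(G)|] = 156 − 155/12 = 1717/12.
Numerically: ≈ 143.0833.
(This is only a lower bound; the true E[α(G)] may be larger.)

E[α(G)] ≥ 1717/12 ≈ 143.0833.


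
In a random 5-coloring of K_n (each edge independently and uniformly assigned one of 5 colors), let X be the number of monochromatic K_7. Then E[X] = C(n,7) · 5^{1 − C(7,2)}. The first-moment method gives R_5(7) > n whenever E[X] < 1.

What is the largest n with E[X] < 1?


We need C(n, 7) · 5^{1 − 21} < 1, i.e. C(n, 7) < 5^{21 − 1} = 95367431640625.
Check values of n near the boundary:
  n = 334: C(334, 7) = 86359460961576; 86359460961576 < 95367431640625? YES
  n = 335: C(335, 7) = 88202498238195; 88202498238195 < 95367431640625? YES
  n = 336: C(336, 7) = 90079147136880; 90079147136880 < 95367431640625? YES
  n = 337: C(337, 7) = 91989916924632; 91989916924632 < 95367431640625? YES
  n = 338: C(338, 7) = 93935323022736; 93935323022736 < 95367431640625? YES
  n = 339: C(339, 7) = 95915887062372; 95915887062372 < 95367431640625? NO
The largest n with C(n, 7) < 95367431640625 is n = 338 (where E[X] = 93935323022736/95367431640625 ≈ 0.984983). Hence R_5(7) > 338, i.e. R_5(7) ≥ 339.

Largest n = 338; hence R_5(7) > 338.


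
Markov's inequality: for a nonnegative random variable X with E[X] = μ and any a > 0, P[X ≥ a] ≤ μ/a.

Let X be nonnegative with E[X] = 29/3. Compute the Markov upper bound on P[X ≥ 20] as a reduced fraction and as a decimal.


μ = E[X] = 29/3, a = 20.
Markov: P[X ≥ 20] ≤ μ/a = (29/3)/20 = 29/60.
Numerically: ≈ 0.4833.
(Since a = 20 > μ = 9.6667, the bound 29/60 is < 1 and informative.)

P[X ≥ 20] ≤ 29/60 ≈ 0.4833.


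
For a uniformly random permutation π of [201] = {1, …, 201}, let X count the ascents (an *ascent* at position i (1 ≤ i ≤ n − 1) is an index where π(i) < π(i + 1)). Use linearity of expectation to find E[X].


Write X = Σ X_I over i = 1, …, 200, with X_I the indicator of one ascent.
There are 200 indicators.
For each fixed i, the pair (π(i), π(i+1)) is a uniformly random ordered pair of distinct values from {1, …, 201}; by symmetry P[π(i) < π(i+1)] = 1/2.
By linearity: E[X] = 200 · (1/2) = (201 − 1) · (1/2) = 100 ≈ 100.000.

E[X] = 100 = 100.000.


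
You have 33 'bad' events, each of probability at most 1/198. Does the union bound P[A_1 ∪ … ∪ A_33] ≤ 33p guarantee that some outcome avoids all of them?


Union bound: P[∪_{i=1}^{33} A_i] ≤ Σ_i P[A_i] ≤ 33·p = 33·(1/198) = 1/6.
Numerically: 1/6 ≈ 0.166667.
Is 1/6 < 1? YES.
Since P[∪ A_i] ≤ 1/6 < 1, the complement has P[∩ A_i^c] ≥ 1 − 1/6 = 5/6 > 0, so some outcome avoids every A_i.

33·p = 1/6 ≈ 0.166667; existence CERTIFIED by the union bound.


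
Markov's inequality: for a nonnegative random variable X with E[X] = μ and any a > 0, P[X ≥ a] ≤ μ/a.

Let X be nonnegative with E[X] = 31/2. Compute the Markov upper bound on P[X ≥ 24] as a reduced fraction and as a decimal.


μ = E[X] = 31/2, a = 24.
Markov: P[X ≥ 24] ≤ μ/a = (31/2)/24 = 31/48.
Numerically: ≈ 0.645833.
(Since a = 24 > μ = 15.500000, the bound 31/48 is < 1 and informative.)

P[X ≥ 24] ≤ 31/48 ≈ 0.645833.


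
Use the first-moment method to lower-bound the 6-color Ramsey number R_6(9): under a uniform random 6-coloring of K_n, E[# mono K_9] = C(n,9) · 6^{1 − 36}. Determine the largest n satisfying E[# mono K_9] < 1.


We need C(n, 9) · 6^{1 − 36} < 1, i.e. C(n, 9) < 6^{36 − 1} = 1719070799748422591028658176.
Check values of n near the boundary:
  n = 4405: C(4405, 9) = 1706862792900636302463627150; 1706862792900636302463627150 < 1719070799748422591028658176? YES
  n = 4406: C(4406, 9) = 1710356485221788389505285700; 1710356485221788389505285700 < 1719070799748422591028658176? YES
  n = 4407: C(4407, 9) = 1713856532599459170657070050; 1713856532599459170657070050 < 1719070799748422591028658176? YES
  n = 4408: C(4408, 9) = 1717362945146264156457459600; 1717362945146264156457459600 < 1719070799748422591028658176? YES
  n = 4409: C(4409, 9) = 1720875732988608787686577131; 1720875732988608787686577131 < 1719070799748422591028658176? NO
  n = 4410: C(4410, 9) = 1724394906266704102180823710; 1724394906266704102180823710 < 1719070799748422591028658176? NO
  n = 4411: C(4411, 9) = 1727920475134582415883601405; 1727920475134582415883601405 < 1719070799748422591028658176? NO
The largest n with C(n, 9) < 1719070799748422591028658176 is n = 4408 (where E[X] = 35778394690547169926197075/35813974994758803979763712 ≈ 0.999007). Hence R_6(9) > 4408, i.e. R_6(9) ≥ 4409.

Largest n = 4408; hence R_6(9) > 4408.


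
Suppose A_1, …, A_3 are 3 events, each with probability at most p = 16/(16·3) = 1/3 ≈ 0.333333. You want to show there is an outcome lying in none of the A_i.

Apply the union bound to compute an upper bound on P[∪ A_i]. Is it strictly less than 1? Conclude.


Union bound: P[∪_{i=1}^{3} A_i] ≤ Σ_i P[A_i] ≤ 3·p = 3·(1/3) = 1.
Numerically: 1 ≈ 1.000000.
Is 1 < 1? NO.
Since the bound 1 is ≥ 1, the union bound is uninformative here; it does NOT by itself certify existence.

3·p = 1 ≈ 1.000000; existence NOT certified by the union bound.


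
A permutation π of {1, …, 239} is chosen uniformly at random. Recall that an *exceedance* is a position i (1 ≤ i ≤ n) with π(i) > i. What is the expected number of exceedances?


Write X = Σ_{i=1}^{239} X_i, where X_i = 1_{π(i) > i}.
For each fixed i, π(i) is uniform over {1, …, 239} (marginal of a uniform permutation), so P[π(i) > i] = (n − i)/n. Summing: Σ_{i=1}^{239} (n − i)/n = (0 + 1 + … + 238)/239 = 239(239 − 1)/(2·239) = (239 − 1)/2.
Hence E[X] = Σ_{i=1}^{239} (239 − i)/239 = 119 ≈ 119.0000.

E[X] = 119 = 119.0000.


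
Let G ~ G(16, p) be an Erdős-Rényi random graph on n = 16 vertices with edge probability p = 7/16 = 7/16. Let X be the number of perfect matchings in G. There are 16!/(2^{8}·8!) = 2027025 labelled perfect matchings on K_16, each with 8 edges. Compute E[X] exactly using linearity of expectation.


K_16 has 16!/(2^{8}·8!) = 2027025 labelled perfect matchings.
For each such perfect matching H, let X_H = 1 if all 8 edges of H are present in G. Then P[X_H = 1] = p^{8} = (7/16)^{8} = 5764801/4294967296.
By linearity of expectation: E[X] = Σ_H E[X_H] = 2027025 · p^{8} = 2027025 · 5764801/4294967296 = 11685395747025/4294967296.
Numerically: E[X] ≈ 2721.

E[X] = 2027025 · (7/16)^{8} = 11685395747025/4294967296 ≈ 2721.


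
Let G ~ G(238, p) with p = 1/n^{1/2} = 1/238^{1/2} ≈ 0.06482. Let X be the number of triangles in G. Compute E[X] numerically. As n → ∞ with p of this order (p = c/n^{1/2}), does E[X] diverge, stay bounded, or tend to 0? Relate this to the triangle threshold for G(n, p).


Number of potential triangles: C(238, 3) = 2218636.
Each occurs with probability p³ ≈ (0.06482)³ ≈ 2.7235451e-04.
By linearity: E[X] = C(238, 3)·p³ ≈ 2218636 · 2.7235451e-04 ≈ 604.25551.
Since α = 1/2 < 1, p = c/n^{1/2} ≫ 1/n is above the triangle threshold p ~ 1/n. Asymptotically E[X] ~ (c³/6)·n^{3(1−α)} = (1³/6)·n^{1.5} → ∞; triangles are abundant w.h.p.

E[X] ≈ 604.25551; in regime p = Θ(1/n^{1/2}) E[X] diverges (above the triangle threshold p ~ 1/n).


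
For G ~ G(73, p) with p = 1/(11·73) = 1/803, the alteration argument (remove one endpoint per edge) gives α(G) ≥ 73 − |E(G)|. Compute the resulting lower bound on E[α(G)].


E[|E(G)|] = C(73, 2)·p = 2628 · (1/803) = 36/11.
E[α(G)] ≥ n − E[|E(G)|] = 73 − 36/11 = 767/11.
Numerically: ≈ 69.727.
(This is only a lower bound; the true E[α(G)] may be larger.)

E[α(G)] ≥ 767/11 ≈ 69.727.


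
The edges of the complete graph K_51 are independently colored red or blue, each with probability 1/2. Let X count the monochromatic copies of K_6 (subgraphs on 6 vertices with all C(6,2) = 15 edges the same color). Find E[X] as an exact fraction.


Let X = Σ_S X_S over the C(51, 6) = 18009460 subsets S of size 6, where X_S = 1 if the K_6 on S is monochromatic.
For a fixed S, the K_6 on S has C(6, 2) = 15 edges. P[all 15 edges red] = (1/2)^15, and likewise for blue, so P[monochromatic] = 2·(1/2)^15 = 2^{1 − 15} = 1/16384.
Summing: E[X] = C(51, 6) · 2^{1 − 15} = 18009460 · 1/16384 = 4502365/4096.
Numerically: E[X] ≈ 1099.210205.

E[X] = C(51,6)·2^(1−C(6,2)) = 4502365/4096 ≈ 1099.210205.


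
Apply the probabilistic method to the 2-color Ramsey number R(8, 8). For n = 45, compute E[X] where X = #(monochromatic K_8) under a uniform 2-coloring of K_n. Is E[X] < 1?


E[X] = C(45, 8) · 2^{1 − 28} = 215553195 · 2^{−27} = 215553195/134217728.
As a reduced fraction: E[X] = 215553195/134217728 ≈ 1.60600.
Is E[X] < 1? NO.
Since E[X] ≥ 1, the first-moment bound is inconclusive at n = 45; it does NOT by itself certify R(8, 8) > 45.

E[X] = 215553195/134217728 ≈ 1.60600; E[X] ≥ 1; first-moment method inconclusive here.


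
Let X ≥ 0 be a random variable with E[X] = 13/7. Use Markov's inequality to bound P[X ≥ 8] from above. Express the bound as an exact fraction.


μ = E[X] = 13/7, a = 8.
Markov: P[X ≥ 8] ≤ μ/a = (13/7)/8 = 13/56.
Numerically: ≈ 0.232.
(Since a = 8 > μ = 1.857, the bound 13/56 is < 1 and informative.)

P[X ≥ 8] ≤ 13/56 ≈ 0.232.


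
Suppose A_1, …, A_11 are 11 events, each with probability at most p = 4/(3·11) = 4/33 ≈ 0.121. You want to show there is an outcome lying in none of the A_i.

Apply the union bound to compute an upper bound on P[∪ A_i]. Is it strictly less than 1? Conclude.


Union bound: P[∪_{i=1}^{11} A_i] ≤ Σ_i P[A_i] ≤ 11·p = 11·(4/33) = 4/3.
Numerically: 4/3 ≈ 1.333.
Is 4/3 < 1? NO.
Since the bound 4/3 is ≥ 1, the union bound is uninformative here; it does NOT by itself certify existence.

11·p = 4/3 ≈ 1.333; existence NOT certified by the union bound.


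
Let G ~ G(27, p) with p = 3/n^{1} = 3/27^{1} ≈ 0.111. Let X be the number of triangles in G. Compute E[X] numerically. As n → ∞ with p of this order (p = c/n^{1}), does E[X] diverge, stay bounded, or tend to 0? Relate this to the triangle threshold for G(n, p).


Number of potential triangles: C(27, 3) = 2925.
Each occurs with probability p³ ≈ (0.111)³ ≈ 1.37174e-03.
By linearity: E[X] = C(27, 3)·p³ ≈ 2925 · 1.37174e-03 ≈ 4.012.
Here α = 1, so p = 3/n is exactly at the triangle threshold p ~ 1/n. Asymptotically E[X] → c³/6 = 3³/6 = 9/2 ≈ 4.500, a bounded constant. In this regime the triangle count is asymptotically Poisson(c³/6).

E[X] ≈ 4.012; in regime p = Θ(1/n^{1}) E[X] stays bounded (at the triangle threshold p ~ 1/n).


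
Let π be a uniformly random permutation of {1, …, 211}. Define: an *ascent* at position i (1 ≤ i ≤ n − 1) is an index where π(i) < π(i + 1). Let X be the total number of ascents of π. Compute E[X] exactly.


Write X = Σ X_I over i = 1, …, 210, with X_I the indicator of one ascent.
There are 210 indicators.
For each fixed i, the pair (π(i), π(i+1)) is a uniformly random ordered pair of distinct values from {1, …, 211}; by symmetry P[π(i) < π(i+1)] = 1/2.
By linearity: E[X] = 210 · (1/2) = (211 − 1) · (1/2) = 105 ≈ 105.00000.

E[X] = 105 = 105.00000.


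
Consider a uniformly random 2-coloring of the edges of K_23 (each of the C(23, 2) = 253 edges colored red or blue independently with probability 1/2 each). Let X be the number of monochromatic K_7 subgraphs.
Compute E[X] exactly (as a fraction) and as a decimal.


Let X = Σ_S X_S over the C(23, 7) = 245157 subsets S of size 7, where X_S = 1 if the K_7 on S is monochromatic.
For a fixed S, the K_7 on S has C(7, 2) = 21 edges. P[all 21 edges red] = (1/2)^21, and likewise for blue, so P[monochromatic] = 2·(1/2)^21 = 2^{1 − 21} = 1/1048576.
By linearity of expectation: E[X] = C(23, 7) · 2^{1 − 21} = 245157 · 1/1048576 = 245157/1048576.
Numerically: E[X] ≈ 0.234.

E[X] = C(23,7)·2^(1−C(7,2)) = 245157/1048576 ≈ 0.234.


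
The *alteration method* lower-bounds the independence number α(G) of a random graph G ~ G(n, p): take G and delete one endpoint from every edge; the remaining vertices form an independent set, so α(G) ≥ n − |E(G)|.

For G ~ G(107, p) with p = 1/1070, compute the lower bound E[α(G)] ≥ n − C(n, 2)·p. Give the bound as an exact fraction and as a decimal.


E[|E(G)|] = C(107, 2)·p = 5671 · (1/1070) = 53/10.
E[α(G)] ≥ n − E[|E(G)|] = 107 − 53/10 = 1017/10.
Numerically: ≈ 101.7000.
(This is only a lower bound; the true E[α(G)] may be larger.)

E[α(G)] ≥ 1017/10 ≈ 101.7000.


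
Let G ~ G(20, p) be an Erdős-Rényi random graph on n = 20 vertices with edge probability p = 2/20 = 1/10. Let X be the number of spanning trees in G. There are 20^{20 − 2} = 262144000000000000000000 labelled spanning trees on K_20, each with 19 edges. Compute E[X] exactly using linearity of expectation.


K_20 has 20^{20 − 2} = 262144000000000000000000 labelled spanning trees.
For each such spanning tree H, let X_H = 1 if all 19 edges of H are present in G. Then P[X_H = 1] = p^{19} = (1/10)^{19} = 1/10000000000000000000.
By linearity: E[X] = Σ_H E[X_H] = 262144000000000000000000 · p^{19} = 262144000000000000000000 · 1/10000000000000000000 = 131072/5.
Numerically: E[X] ≈ 26214.

E[X] = 262144000000000000000000 · (1/10)^{19} = 131072/5 ≈ 26214.


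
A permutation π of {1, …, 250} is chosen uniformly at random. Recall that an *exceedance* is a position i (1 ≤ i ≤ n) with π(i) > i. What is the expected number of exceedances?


Write X = Σ_{i=1}^{250} X_i, where X_i = 1_{π(i) > i}.
For each fixed i, π(i) is uniform over {1, …, 250} (marginal of a uniform permutation), so P[π(i) > i] = (n − i)/n. Summing: Σ_{i=1}^{250} (n − i)/n = (0 + 1 + … + 249)/250 = 250(250 − 1)/(2·250) = (250 − 1)/2.
Hence E[X] = Σ_{i=1}^{250} (250 − i)/250 = 249/2 ≈ 124.5000.

E[X] = 249/2 = 124.5000.


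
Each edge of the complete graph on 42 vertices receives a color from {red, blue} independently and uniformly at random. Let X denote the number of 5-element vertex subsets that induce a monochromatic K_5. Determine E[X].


Let X = Σ_S X_S over the C(42, 5) = 850668 subsets S of size 5, where X_S = 1 if the K_5 on S is monochromatic.
For a fixed S, the K_5 on S has C(5, 2) = 10 edges. P[all 10 edges red] = (1/2)^10, and likewise for blue, so P[monochromatic] = 2·(1/2)^10 = 2^{1 − 10} = 1/512.
Summing: E[X] = C(42, 5) · 2^{1 − 10} = 850668 · 1/512 = 212667/128.
Numerically: E[X] ≈ 1661.460938.

E[X] = C(42,5)·2^(1−C(5,2)) = 212667/128 ≈ 1661.460938.


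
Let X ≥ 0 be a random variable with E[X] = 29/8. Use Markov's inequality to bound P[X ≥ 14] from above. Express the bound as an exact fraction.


μ = E[X] = 29/8, a = 14.
Markov: P[X ≥ 14] ≤ μ/a = (29/8)/14 = 29/112.
Numerically: ≈ 0.259.
(Since a = 14 > μ = 3.625, the bound 29/112 is < 1 and informative.)

P[X ≥ 14] ≤ 29/112 ≈ 0.259.


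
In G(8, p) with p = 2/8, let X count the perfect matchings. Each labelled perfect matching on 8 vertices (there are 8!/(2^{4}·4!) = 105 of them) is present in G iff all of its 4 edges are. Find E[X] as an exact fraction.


K_8 has 8!/(2^{4}·4!) = 105 labelled perfect matchings.
For each such perfect matching H, let X_H = 1 if all 4 edges of H are present in G. Then P[X_H = 1] = p^{4} = (1/4)^{4} = 1/256.
By linearity: E[X] = Σ_H E[X_H] = 105 · p^{4} = 105 · 1/256 = 105/256.
Numerically: E[X] ≈ 0.41.

E[X] = 105 · (1/4)^{4} = 105/256 ≈ 0.41.


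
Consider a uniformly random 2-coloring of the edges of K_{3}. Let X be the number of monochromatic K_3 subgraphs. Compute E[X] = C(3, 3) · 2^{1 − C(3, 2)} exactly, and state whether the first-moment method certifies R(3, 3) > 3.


E[X] = C(3, 3) · 2^{1 − 3} = 1 · 2^{−2} = 1/4.
As a reduced fraction: E[X] = 1/4 ≈ 0.2500.
Is E[X] < 1? YES.
Since E[X] < 1, there exists a 2-coloring of K_{3} with no monochromatic K_3; hence R(3, 3) > 3.

E[X] = 1/4 ≈ 0.2500; E[X] < 1, so R(3, 3) > 3.


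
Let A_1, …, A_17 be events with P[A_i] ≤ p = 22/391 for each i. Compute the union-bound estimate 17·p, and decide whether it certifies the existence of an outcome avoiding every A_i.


Union bound: P[∪_{i=1}^{17} A_i] ≤ Σ_i P[A_i] ≤ 17·p = 17·(22/391) = 22/23.
Numerically: 22/23 ≈ 0.9565.
Is 22/23 < 1? YES.
Since P[∪ A_i] ≤ 22/23 < 1, the complement has P[∩ A_i^c] ≥ 1 − 22/23 = 1/23 > 0, so some outcome avoids every A_i.

17·p = 22/23 ≈ 0.9565; existence CERTIFIED by the union bound.


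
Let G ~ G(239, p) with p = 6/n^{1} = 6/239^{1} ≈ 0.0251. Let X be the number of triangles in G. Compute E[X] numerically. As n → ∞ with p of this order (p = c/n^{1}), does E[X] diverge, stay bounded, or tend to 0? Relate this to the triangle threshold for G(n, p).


Number of potential triangles: C(239, 3) = 2246839.
Each occurs with probability p³ ≈ (0.0251)³ ≈ 1.58220e-05.
By linearity: E[X] = C(239, 3)·p³ ≈ 2246839 · 1.58220e-05 ≈ 35.549.
Here α = 1, so p = 6/n is exactly at the triangle threshold p ~ 1/n. Asymptotically E[X] → c³/6 = 6³/6 = 36 ≈ 36.000, a bounded constant. In this regime the triangle count is asymptotically Poisson(c³/6).

E[X] ≈ 35.549; in regime p = Θ(1/n^{1}) E[X] stays bounded (at the triangle threshold p ~ 1/n).


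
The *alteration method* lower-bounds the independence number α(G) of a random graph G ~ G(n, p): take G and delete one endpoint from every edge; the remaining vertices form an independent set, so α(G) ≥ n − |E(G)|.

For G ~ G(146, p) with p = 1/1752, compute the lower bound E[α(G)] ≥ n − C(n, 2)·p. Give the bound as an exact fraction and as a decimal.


E[|E(G)|] = C(146, 2)·p = 10585 · (1/1752) = 145/24.
E[α(G)] ≥ n − E[|E(G)|] = 146 − 145/24 = 3359/24.
Numerically: ≈ 139.95833.
(This is only a lower bound; the true E[α(G)] may be larger.)

E[α(G)] ≥ 3359/24 ≈ 139.95833.


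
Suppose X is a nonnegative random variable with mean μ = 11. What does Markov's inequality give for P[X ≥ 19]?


μ = E[X] = 11, a = 19.
Markov: P[X ≥ 19] ≤ μ/a = (11)/19 = 11/19.
Numerically: ≈ 0.578947.
(Since a = 19 > μ = 11.000000, the bound 11/19 is < 1 and informative.)

P[X ≥ 19] ≤ 11/19 ≈ 0.578947.


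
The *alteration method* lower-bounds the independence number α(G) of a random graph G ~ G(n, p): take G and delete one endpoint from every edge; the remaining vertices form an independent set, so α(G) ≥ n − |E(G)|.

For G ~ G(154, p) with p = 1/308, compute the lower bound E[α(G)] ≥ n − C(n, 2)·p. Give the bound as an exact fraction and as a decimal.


E[|E(G)|] = C(154, 2)·p = 11781 · (1/308) = 153/4.
E[α(G)] ≥ n − E[|E(G)|] = 154 − 153/4 = 463/4.
Numerically: ≈ 115.750.
(This is only a lower bound; the true E[α(G)] may be larger.)

E[α(G)] ≥ 463/4 ≈ 115.750.


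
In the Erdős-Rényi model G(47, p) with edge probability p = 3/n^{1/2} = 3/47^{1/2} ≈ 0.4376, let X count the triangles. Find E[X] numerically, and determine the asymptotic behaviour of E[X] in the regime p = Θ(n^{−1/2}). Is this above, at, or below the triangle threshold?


Number of potential triangles: C(47, 3) = 16215.
Each occurs with probability p³ ≈ (0.4376)³ ≈ 8.379478e-02.
By linearity: E[X] = C(47, 3)·p³ ≈ 16215 · 8.379478e-02 ≈ 1358.7324.
Since α = 1/2 < 1, p = c/n^{1/2} ≫ 1/n is above the triangle threshold p ~ 1/n. Asymptotically E[X] ~ (c³/6)·n^{3(1−α)} = (3³/6)·n^{1.5} → ∞; triangles are abundant w.h.p.

E[X] ≈ 1358.7324; in regime p = Θ(1/n^{1/2}) E[X] diverges (above the triangle threshold p ~ 1/n).


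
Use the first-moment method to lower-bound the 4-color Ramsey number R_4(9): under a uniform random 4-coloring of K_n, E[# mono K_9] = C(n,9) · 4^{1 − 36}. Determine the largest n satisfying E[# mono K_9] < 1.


We need C(n, 9) · 4^{1 − 36} < 1, i.e. C(n, 9) < 4^{36 − 1} = 1180591620717411303424.
Check values of n near the boundary:
  n = 908: C(908, 9) = 1111058428637338083100; 1111058428637338083100 < 1180591620717411303424? YES
  n = 909: C(909, 9) = 1122169012923711463931; 1122169012923711463931 < 1180591620717411303424? YES
  n = 910: C(910, 9) = 1133378248346922788210; 1133378248346922788210 < 1180591620717411303424? YES
  n = 911: C(911, 9) = 1144686900492291197405; 1144686900492291197405 < 1180591620717411303424? YES
  n = 912: C(912, 9) = 1156095740032081475120; 1156095740032081475120 < 1180591620717411303424? YES
  n = 913: C(913, 9) = 1167605542753639808390; 1167605542753639808390 < 1180591620717411303424? YES
  n = 914: C(914, 9) = 1179217089587653905932; 1179217089587653905932 < 1180591620717411303424? YES
  n = 915: C(915, 9) = 1190931166636537885130; 1190931166636537885130 < 1180591620717411303424? NO
  n = 916: C(916, 9) = 1202748565202942340440; 1202748565202942340440 < 1180591620717411303424? NO
The largest n with C(n, 9) < 1180591620717411303424 is n = 914 (where E[X] = 294804272396913476483/295147905179352825856 ≈ 0.9988). Hence R_4(9) > 914, i.e. R_4(9) ≥ 915.

Largest n = 914; hence R_4(9) > 914.


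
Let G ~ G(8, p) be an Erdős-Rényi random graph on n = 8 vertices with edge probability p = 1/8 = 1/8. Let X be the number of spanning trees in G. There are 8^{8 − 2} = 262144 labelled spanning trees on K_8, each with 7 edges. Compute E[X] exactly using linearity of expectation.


K_8 has 8^{8 − 2} = 262144 labelled spanning trees.
For each such spanning tree H, let X_H = 1 if all 7 edges of H are present in G. Then P[X_H = 1] = p^{7} = (1/8)^{7} = 1/2097152.
By linearity of expectation: E[X] = Σ_H E[X_H] = 262144 · p^{7} = 262144 · 1/2097152 = 1/8.
Numerically: E[X] ≈ 0.125.

E[X] = 262144 · (1/8)^{7} = 1/8 ≈ 0.125.


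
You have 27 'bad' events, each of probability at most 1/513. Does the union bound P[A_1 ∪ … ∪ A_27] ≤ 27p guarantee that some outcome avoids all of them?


Union bound: P[∪_{i=1}^{27} A_i] ≤ Σ_i P[A_i] ≤ 27·p = 27·(1/513) = 1/19.
Numerically: 1/19 ≈ 0.052632.
Is 1/19 < 1? YES.
Since P[∪ A_i] ≤ 1/19 < 1, the complement has P[∩ A_i^c] ≥ 1 − 1/19 = 18/19 > 0, so some outcome avoids every A_i.

27·p = 1/19 ≈ 0.052632; existence CERTIFIED by the union bound.


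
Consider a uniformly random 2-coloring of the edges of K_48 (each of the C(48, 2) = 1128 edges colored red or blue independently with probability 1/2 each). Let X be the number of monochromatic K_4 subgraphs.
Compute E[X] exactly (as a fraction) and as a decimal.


Let X = Σ_S X_S over the C(48, 4) = 194580 subsets S of size 4, where X_S = 1 if the K_4 on S is monochromatic.
For a fixed S, the K_4 on S has C(4, 2) = 6 edges. P[all 6 edges red] = (1/2)^6, and likewise for blue, so P[monochromatic] = 2·(1/2)^6 = 2^{1 − 6} = 1/32.
By linearity: E[X] = C(48, 4) · 2^{1 − 6} = 194580 · 1/32 = 48645/8.
Numerically: E[X] ≈ 6080.6250.

E[X] = C(48,4)·2^(1−C(4,2)) = 48645/8 ≈ 6080.6250.


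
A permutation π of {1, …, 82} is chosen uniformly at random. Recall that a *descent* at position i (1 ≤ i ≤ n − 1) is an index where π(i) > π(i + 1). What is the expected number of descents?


Write X = Σ X_I over i = 1, …, 81, with X_I the indicator of one descent.
There are 81 indicators.
For each fixed i, the pair (π(i), π(i+1)) is a uniformly random ordered pair of distinct values from {1, …, 82}; by symmetry P[π(i) > π(i+1)] = 1/2.
By linearity: E[X] = 81 · (1/2) = (82 − 1) · (1/2) = 81/2 ≈ 40.500.

E[X] = 81/2 = 40.500.


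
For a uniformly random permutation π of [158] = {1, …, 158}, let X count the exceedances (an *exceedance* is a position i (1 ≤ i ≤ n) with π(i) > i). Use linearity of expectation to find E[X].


Write X = Σ_{i=1}^{158} X_i, where X_i = 1_{π(i) > i}.
For each fixed i, π(i) is uniform over {1, …, 158} (marginal of a uniform permutation), so P[π(i) > i] = (n − i)/n. Summing: Σ_{i=1}^{158} (n − i)/n = (0 + 1 + … + 157)/158 = 158(158 − 1)/(2·158) = (158 − 1)/2.
Hence E[X] = Σ_{i=1}^{158} (158 − i)/158 = 157/2 ≈ 78.500000.

E[X] = 157/2 = 78.500000.


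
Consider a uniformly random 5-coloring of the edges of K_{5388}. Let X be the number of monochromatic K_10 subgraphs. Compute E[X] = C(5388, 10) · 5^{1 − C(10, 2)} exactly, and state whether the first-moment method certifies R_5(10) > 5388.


E[X] = C(5388, 10) · 5^{1 − 45} = 5634865093375880654852250419586 · 5^{−44} = 5634865093375880654852250419586/5684341886080801486968994140625.
As a reduced fraction: E[X] = 5634865093375880654852250419586/5684341886080801486968994140625 ≈ 0.991296.
Is E[X] < 1? YES.
Since E[X] < 1, there exists a 5-coloring of K_{5388} with no monochromatic K_10; hence R_5(10) > 5388.

E[X] = 5634865093375880654852250419586/5684341886080801486968994140625 ≈ 0.991296; E[X] < 1, so R_5(10) > 5388.


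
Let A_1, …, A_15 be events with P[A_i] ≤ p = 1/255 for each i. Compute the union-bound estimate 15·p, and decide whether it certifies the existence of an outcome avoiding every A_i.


Union bound: P[∪_{i=1}^{15} A_i] ≤ Σ_i P[A_i] ≤ 15·p = 15·(1/255) = 1/17.
Numerically: 1/17 ≈ 0.0588.
Is 1/17 < 1? YES.
Since P[∪ A_i] ≤ 1/17 < 1, the complement has P[∩ A_i^c] ≥ 1 − 1/17 = 16/17 > 0, so some outcome avoids every A_i.

15·p = 1/17 ≈ 0.0588; existence CERTIFIED by the union bound.


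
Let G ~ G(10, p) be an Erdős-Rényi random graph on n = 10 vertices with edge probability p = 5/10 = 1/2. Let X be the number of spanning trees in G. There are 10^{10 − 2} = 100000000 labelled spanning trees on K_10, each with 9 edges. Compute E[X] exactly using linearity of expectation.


K_10 has 10^{10 − 2} = 100000000 labelled spanning trees.
For each such spanning tree H, let X_H = 1 if all 9 edges of H are present in G. Then P[X_H = 1] = p^{9} = (1/2)^{9} = 1/512.
Summing the indicators: E[X] = Σ_H E[X_H] = 100000000 · p^{9} = 100000000 · 1/512 = 390625/2.
Numerically: E[X] ≈ 195312.

E[X] = 100000000 · (1/2)^{9} = 390625/2 ≈ 195312.


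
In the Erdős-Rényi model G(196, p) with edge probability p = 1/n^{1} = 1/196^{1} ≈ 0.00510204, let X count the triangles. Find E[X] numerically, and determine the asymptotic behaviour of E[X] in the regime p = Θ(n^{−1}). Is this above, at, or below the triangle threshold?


Number of potential triangles: C(196, 3) = 1235780.
Each occurs with probability p³ ≈ (0.00510204)³ ≈ 1.32810309e-07.
By linearity: E[X] = C(196, 3)·p³ ≈ 1235780 · 1.32810309e-07 ≈ 0.164124.
Here α = 1, so p = 1/n is exactly at the triangle threshold p ~ 1/n. Asymptotically E[X] → c³/6 = 1³/6 = 1/6 ≈ 0.166667, a bounded constant. In this regime the triangle count is asymptotically Poisson(c³/6).

E[X] ≈ 0.164124; in regime p = Θ(1/n^{1}) E[X] stays bounded (at the triangle threshold p ~ 1/n).
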